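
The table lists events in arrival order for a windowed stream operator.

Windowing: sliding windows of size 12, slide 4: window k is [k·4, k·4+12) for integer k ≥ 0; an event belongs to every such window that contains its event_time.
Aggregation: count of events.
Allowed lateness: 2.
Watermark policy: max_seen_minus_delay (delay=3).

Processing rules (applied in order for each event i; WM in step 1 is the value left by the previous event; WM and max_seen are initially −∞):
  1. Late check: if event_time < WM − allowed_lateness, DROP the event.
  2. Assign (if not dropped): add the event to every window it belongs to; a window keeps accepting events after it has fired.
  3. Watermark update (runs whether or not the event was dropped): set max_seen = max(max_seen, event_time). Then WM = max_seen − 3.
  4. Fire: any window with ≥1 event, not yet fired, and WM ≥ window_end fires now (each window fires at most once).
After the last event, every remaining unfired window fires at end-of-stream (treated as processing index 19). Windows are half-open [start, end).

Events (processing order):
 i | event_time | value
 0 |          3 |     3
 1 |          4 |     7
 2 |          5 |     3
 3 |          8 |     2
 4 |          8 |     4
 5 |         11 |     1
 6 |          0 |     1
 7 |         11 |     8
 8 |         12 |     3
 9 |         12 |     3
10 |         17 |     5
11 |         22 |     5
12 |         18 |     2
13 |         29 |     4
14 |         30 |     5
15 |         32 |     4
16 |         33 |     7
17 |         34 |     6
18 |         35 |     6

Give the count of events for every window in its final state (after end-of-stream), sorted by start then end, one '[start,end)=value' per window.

i=0 t=3 v=3: → [0,12); WM=0
i=1 t=4 v=7: → [4,16),[0,12); WM=1
i=2 t=5 v=3: → [4,16),[0,12); WM=2
i=3 t=8 v=2: → [8,20),[4,16),[0,12); WM=5
i=4 t=8 v=4: → [8,20),[4,16),[0,12); WM=5
i=5 t=11 v=1: → [8,20),[4,16),[0,12); WM=8
i=6 t=0 v=1: DROP (t<8-2); WM=8
i=7 t=11 v=8: → [8,20),[4,16),[0,12); WM=8
i=8 t=12 v=3: → [12,24),[8,20),[4,16); WM=9
i=9 t=12 v=3: → [12,24),[8,20),[4,16); WM=9
i=10 t=17 v=5: → [16,28),[12,24),[8,20); WM=14; [0,12) fires=7
i=11 t=22 v=5: → [20,32),[16,28),[12,24); WM=19; [4,16) fires=8
i=12 t=18 v=2: → [16,28),[12,24),[8,20); WM=19
i=13 t=29 v=4: → [28,40),[24,36),[20,32); WM=26; [8,20) fires=8 [12,24) fires=5
i=14 t=30 v=5: → [28,40),[24,36),[20,32); WM=27
i=15 t=32 v=4: → [32,44),[28,40),[24,36); WM=29; [16,28) fires=3
i=16 t=33 v=7: → [32,44),[28,40),[24,36); WM=30
i=17 t=34 v=6: → [32,44),[28,40),[24,36); WM=31
i=18 t=35 v=6: → [32,44),[28,40),[24,36); WM=32; [20,32) fires=3

[0,12)=7 [4,16)=8 [8,20)=8 [12,24)=5 [16,28)=3 [20,32)=3 [24,36)=6 [28,40)=6 [32,44)=4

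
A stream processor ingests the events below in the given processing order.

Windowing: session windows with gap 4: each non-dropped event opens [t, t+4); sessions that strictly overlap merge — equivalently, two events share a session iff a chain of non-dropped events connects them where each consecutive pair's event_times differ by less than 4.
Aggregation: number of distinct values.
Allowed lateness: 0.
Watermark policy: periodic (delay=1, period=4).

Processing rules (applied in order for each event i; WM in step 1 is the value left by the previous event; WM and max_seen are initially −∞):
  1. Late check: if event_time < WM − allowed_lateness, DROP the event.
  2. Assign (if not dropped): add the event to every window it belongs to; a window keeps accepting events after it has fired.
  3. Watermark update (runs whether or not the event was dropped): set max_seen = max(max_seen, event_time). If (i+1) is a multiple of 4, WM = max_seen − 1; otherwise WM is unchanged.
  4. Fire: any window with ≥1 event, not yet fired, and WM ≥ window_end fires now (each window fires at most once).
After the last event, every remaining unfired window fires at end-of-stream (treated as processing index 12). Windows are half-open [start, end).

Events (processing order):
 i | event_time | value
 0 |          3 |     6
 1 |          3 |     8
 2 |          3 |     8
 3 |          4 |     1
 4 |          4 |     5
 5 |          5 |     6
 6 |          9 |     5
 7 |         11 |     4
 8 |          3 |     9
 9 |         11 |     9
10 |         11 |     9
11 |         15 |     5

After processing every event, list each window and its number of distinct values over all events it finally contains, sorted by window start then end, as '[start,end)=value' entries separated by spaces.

[3,9)=4 [9,15)=3 [15,19)=1

i=0 t=3 v=6: → [3,7); WM=−∞
i=1 t=3 v=8: → [3,7); WM=−∞
i=2 t=3 v=8: → [3,7); WM=−∞
i=3 t=4 v=1: → [3,8); WM=3
i=4 t=4 v=5: → [3,8); WM=3
i=5 t=5 v=6: → [3,9); WM=3
i=6 t=9 v=5: → [9,13); WM=3
i=7 t=11 v=4: → [9,15); WM=10
i=8 t=3 v=9: DROP (t<10-0); WM=10
i=9 t=11 v=9: → [9,15); WM=10
i=10 t=11 v=9: → [9,15); WM=10
i=11 t=15 v=5: → [15,19); WM=14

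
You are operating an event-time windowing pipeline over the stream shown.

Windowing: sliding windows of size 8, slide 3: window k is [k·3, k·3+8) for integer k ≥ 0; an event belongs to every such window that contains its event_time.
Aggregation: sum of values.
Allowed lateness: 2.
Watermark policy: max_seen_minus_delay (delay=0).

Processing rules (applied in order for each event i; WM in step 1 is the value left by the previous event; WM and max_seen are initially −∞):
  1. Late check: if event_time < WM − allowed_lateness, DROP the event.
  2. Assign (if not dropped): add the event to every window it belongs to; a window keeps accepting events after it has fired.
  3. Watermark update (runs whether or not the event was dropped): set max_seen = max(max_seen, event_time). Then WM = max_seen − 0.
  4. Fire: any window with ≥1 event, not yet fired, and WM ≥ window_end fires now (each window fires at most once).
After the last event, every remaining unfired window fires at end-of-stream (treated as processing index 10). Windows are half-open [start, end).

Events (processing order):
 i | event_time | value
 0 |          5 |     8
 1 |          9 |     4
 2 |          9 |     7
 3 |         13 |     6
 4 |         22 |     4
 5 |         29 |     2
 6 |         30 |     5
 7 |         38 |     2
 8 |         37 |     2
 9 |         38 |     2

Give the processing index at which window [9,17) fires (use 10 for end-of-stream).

4

i=0 t=5 v=8: → [3,11),[0,8); WM=5
i=1 t=9 v=4: → [9,17),[6,14),[3,11); WM=9; [0,8) fires=8
i=2 t=9 v=7: → [9,17),[6,14),[3,11); WM=9
i=3 t=13 v=6: → [12,20),[9,17),[6,14); WM=13; [3,11) fires=19
i=4 t=22 v=4: → [21,29),[18,26),[15,23); WM=22; [6,14) fires=17 [9,17) fires=17 [12,20) fires=6
i=5 t=29 v=2: → [27,35),[24,32); WM=29; [15,23) fires=4 [18,26) fires=4 [21,29) fires=4
i=6 t=30 v=5: → [30,38),[27,35),[24,32); WM=30
i=7 t=38 v=2: → [36,44),[33,41); WM=38; [24,32) fires=7 [27,35) fires=7 [30,38) fires=5
i=8 t=37 v=2: → [36,44),[33,41),[30,38); WM=38
i=9 t=38 v=2: → [36,44),[33,41); WM=38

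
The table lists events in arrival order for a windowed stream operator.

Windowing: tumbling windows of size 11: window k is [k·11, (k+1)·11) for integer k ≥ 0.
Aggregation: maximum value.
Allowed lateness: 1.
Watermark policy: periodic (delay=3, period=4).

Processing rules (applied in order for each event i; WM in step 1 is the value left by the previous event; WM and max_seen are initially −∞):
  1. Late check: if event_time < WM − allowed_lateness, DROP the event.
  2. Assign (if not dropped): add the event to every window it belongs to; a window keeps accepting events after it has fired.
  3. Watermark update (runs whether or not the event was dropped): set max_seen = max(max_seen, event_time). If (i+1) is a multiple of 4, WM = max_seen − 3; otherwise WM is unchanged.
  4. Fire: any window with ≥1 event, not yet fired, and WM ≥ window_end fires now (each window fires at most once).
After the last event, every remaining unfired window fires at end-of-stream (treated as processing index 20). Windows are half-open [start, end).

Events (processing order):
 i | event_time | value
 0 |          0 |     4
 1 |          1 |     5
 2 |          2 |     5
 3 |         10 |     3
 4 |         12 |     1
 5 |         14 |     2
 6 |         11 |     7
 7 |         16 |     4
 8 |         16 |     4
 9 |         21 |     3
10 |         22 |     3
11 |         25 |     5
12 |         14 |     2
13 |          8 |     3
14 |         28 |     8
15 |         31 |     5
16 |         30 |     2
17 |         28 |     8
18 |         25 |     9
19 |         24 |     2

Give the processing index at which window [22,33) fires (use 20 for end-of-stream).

20

i=0 t=0 v=4: → [0,11); WM=−∞
i=1 t=1 v=5: → [0,11); WM=−∞
i=2 t=2 v=5: → [0,11); WM=−∞
i=3 t=10 v=3: → [0,11); WM=7
i=4 t=12 v=1: → [11,22); WM=7
i=5 t=14 v=2: → [11,22); WM=7
i=6 t=11 v=7: → [11,22); WM=7
i=7 t=16 v=4: → [11,22); WM=13; [0,11) fires=5
i=8 t=16 v=4: → [11,22); WM=13
i=9 t=21 v=3: → [11,22); WM=13
i=10 t=22 v=3: → [22,33); WM=13
i=11 t=25 v=5: → [22,33); WM=22; [11,22) fires=7
i=12 t=14 v=2: DROP (t<22-1); WM=22
i=13 t=8 v=3: DROP (t<22-1); WM=22
i=14 t=28 v=8: → [22,33); WM=22
i=15 t=31 v=5: → [22,33); WM=28
i=16 t=30 v=2: → [22,33); WM=28
i=17 t=28 v=8: → [22,33); WM=28
i=18 t=25 v=9: DROP (t<28-1); WM=28
i=19 t=24 v=2: DROP (t<28-1); WM=28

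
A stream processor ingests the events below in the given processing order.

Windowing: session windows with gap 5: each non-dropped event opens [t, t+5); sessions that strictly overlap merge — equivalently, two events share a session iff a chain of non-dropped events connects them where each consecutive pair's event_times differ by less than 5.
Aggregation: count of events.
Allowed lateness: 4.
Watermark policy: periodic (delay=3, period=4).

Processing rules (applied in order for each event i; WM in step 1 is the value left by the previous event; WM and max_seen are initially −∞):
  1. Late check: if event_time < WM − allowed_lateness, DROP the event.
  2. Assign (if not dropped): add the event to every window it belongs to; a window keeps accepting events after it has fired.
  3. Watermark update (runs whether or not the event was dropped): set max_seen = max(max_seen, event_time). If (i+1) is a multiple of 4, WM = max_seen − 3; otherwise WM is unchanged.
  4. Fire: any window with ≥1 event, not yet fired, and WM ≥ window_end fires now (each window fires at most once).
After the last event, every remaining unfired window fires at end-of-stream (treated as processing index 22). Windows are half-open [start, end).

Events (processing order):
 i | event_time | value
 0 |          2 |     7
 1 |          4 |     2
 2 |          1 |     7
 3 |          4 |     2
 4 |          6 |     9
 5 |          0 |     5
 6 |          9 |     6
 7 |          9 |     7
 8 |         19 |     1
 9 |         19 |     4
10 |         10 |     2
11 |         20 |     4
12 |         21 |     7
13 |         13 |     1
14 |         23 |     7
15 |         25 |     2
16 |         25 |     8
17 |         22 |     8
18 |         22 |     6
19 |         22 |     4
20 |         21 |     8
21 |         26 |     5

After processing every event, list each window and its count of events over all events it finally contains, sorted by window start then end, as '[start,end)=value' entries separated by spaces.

[0,18)=10 [19,31)=12

i=0 t=2 v=7: → [2,7); WM=−∞
i=1 t=4 v=2: → [2,9); WM=−∞
i=2 t=1 v=7: → [1,9); WM=−∞
i=3 t=4 v=2: → [1,9); WM=1
i=4 t=6 v=9: → [1,11); WM=1
i=5 t=0 v=5: → [0,11); WM=1
i=6 t=9 v=6: → [0,14); WM=1
i=7 t=9 v=7: → [0,14); WM=6
i=8 t=19 v=1: → [19,24); WM=6
i=9 t=19 v=4: → [19,24); WM=6
i=10 t=10 v=2: → [0,15); WM=6
i=11 t=20 v=4: → [19,25); WM=17
i=12 t=21 v=7: → [19,26); WM=17
i=13 t=13 v=1: → [0,18); WM=17
i=14 t=23 v=7: → [19,28); WM=17
i=15 t=25 v=2: → [19,30); WM=22
i=16 t=25 v=8: → [19,30); WM=22
i=17 t=22 v=8: → [19,30); WM=22
i=18 t=22 v=6: → [19,30); WM=22
i=19 t=22 v=4: → [19,30); WM=22
i=20 t=21 v=8: → [19,30); WM=22
i=21 t=26 v=5: → [19,31); WM=22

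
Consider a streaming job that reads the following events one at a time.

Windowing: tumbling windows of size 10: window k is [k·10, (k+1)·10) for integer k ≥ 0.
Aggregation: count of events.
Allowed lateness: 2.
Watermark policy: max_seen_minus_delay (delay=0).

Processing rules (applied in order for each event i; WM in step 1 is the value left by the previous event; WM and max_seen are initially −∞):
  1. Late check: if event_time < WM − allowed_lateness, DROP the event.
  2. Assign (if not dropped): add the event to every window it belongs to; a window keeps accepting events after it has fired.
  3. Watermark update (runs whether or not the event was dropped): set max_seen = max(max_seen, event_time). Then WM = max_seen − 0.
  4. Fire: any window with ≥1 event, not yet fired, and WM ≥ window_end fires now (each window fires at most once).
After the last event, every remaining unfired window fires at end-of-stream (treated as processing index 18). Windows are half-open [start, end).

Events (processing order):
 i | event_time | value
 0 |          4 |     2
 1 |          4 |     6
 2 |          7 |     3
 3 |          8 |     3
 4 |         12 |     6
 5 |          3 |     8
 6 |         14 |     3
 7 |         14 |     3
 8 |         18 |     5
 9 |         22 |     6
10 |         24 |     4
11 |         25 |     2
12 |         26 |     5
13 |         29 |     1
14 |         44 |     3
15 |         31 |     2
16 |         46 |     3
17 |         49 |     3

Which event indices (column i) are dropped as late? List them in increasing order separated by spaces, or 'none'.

5 15

i=0 t=4 v=2: → [0,10); WM=4
i=1 t=4 v=6: → [0,10); WM=4
i=2 t=7 v=3: → [0,10); WM=7
i=3 t=8 v=3: → [0,10); WM=8
i=4 t=12 v=6: → [10,20); WM=12; [0,10) fires=4
i=5 t=3 v=8: DROP (t<12-2); WM=12
i=6 t=14 v=3: → [10,20); WM=14
i=7 t=14 v=3: → [10,20); WM=14
i=8 t=18 v=5: → [10,20); WM=18
i=9 t=22 v=6: → [20,30); WM=22; [10,20) fires=4
i=10 t=24 v=4: → [20,30); WM=24
i=11 t=25 v=2: → [20,30); WM=25
i=12 t=26 v=5: → [20,30); WM=26
i=13 t=29 v=1: → [20,30); WM=29
i=14 t=44 v=3: → [40,50); WM=44; [20,30) fires=5
i=15 t=31 v=2: DROP (t<44-2); WM=44
i=16 t=46 v=3: → [40,50); WM=46
i=17 t=49 v=3: → [40,50); WM=49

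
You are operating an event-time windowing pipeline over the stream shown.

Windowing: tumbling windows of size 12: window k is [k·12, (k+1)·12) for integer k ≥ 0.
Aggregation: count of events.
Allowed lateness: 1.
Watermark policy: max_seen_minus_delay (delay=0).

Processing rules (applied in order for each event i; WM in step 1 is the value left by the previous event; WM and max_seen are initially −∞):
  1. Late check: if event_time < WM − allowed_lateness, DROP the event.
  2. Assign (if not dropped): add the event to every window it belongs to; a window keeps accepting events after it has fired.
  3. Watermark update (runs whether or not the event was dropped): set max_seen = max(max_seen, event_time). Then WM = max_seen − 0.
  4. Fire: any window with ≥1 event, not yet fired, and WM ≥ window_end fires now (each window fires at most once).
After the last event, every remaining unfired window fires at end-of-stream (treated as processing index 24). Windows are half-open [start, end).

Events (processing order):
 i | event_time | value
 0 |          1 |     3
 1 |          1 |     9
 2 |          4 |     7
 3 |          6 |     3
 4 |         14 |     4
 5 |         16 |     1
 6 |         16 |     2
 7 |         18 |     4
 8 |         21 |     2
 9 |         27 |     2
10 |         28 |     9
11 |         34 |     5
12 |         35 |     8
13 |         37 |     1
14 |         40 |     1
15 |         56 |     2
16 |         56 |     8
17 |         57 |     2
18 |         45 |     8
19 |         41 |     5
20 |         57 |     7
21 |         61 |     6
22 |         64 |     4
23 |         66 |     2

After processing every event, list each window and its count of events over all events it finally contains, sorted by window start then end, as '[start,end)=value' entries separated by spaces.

[0,12)=4 [12,24)=5 [24,36)=4 [36,48)=2 [48,60)=4 [60,72)=3

i=0 t=1 v=3: → [0,12); WM=1
i=1 t=1 v=9: → [0,12); WM=1
i=2 t=4 v=7: → [0,12); WM=4
i=3 t=6 v=3: → [0,12); WM=6
i=4 t=14 v=4: → [12,24); WM=14; [0,12) fires=4
i=5 t=16 v=1: → [12,24); WM=16
i=6 t=16 v=2: → [12,24); WM=16
i=7 t=18 v=4: → [12,24); WM=18
i=8 t=21 v=2: → [12,24); WM=21
i=9 t=27 v=2: → [24,36); WM=27; [12,24) fires=5
i=10 t=28 v=9: → [24,36); WM=28
i=11 t=34 v=5: → [24,36); WM=34
i=12 t=35 v=8: → [24,36); WM=35
i=13 t=37 v=1: → [36,48); WM=37; [24,36) fires=4
i=14 t=40 v=1: → [36,48); WM=40
i=15 t=56 v=2: → [48,60); WM=56; [36,48) fires=2
i=16 t=56 v=8: → [48,60); WM=56
i=17 t=57 v=2: → [48,60); WM=57
i=18 t=45 v=8: DROP (t<57-1); WM=57
i=19 t=41 v=5: DROP (t<57-1); WM=57
i=20 t=57 v=7: → [48,60); WM=57
i=21 t=61 v=6: → [60,72); WM=61; [48,60) fires=4
i=22 t=64 v=4: → [60,72); WM=64
i=23 t=66 v=2: → [60,72); WM=66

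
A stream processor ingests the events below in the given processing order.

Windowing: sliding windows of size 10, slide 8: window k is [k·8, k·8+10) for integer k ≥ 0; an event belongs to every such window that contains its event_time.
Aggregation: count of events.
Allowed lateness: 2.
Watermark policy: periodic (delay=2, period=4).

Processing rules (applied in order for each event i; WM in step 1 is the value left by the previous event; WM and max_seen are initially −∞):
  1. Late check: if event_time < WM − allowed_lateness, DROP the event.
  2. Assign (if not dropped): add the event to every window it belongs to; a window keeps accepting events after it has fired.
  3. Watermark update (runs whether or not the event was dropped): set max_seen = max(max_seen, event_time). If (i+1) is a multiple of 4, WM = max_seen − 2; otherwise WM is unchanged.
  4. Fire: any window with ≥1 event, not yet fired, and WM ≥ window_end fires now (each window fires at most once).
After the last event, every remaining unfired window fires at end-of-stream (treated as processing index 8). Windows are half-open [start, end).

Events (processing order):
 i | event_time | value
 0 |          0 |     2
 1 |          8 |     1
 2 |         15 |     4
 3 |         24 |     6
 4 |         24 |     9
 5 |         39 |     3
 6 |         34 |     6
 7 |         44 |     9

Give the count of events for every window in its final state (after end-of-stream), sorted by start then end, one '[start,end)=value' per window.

i=0 t=0 v=2: → [0,10); WM=−∞
i=1 t=8 v=1: → [8,18),[0,10); WM=−∞
i=2 t=15 v=4: → [8,18); WM=−∞
i=3 t=24 v=6: → [24,34),[16,26); WM=22; [0,10) fires=2 [8,18) fires=2
i=4 t=24 v=9: → [24,34),[16,26); WM=22
i=5 t=39 v=3: → [32,42); WM=22
i=6 t=34 v=6: → [32,42); WM=22
i=7 t=44 v=9: → [40,50); WM=42; [16,26) fires=2 [24,34) fires=2 [32,42) fires=2

[0,10)=2 [8,18)=2 [16,26)=2 [24,34)=2 [32,42)=2 [40,50)=1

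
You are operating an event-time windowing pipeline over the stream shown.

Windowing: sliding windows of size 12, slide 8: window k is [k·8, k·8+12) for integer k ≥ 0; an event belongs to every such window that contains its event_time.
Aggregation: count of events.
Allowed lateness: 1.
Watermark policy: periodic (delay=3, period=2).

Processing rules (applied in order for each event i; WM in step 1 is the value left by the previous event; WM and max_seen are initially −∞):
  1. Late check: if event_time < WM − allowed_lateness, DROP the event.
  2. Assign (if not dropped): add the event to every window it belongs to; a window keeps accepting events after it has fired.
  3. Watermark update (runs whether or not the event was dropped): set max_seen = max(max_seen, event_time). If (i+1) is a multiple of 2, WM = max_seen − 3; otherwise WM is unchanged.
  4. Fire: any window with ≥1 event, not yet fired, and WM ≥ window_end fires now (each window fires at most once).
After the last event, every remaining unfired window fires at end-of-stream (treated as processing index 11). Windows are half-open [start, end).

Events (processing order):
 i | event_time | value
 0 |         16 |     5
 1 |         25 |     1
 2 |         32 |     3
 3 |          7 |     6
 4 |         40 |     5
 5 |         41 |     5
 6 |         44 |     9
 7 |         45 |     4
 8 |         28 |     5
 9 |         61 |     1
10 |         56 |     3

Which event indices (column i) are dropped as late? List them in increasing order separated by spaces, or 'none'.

3 8 10

i=0 t=16 v=5: → [16,28),[8,20); WM=−∞
i=1 t=25 v=1: → [24,36),[16,28); WM=22; [8,20) fires=1
i=2 t=32 v=3: → [32,44),[24,36); WM=22
i=3 t=7 v=6: DROP (t<22-1); WM=29; [16,28) fires=2
i=4 t=40 v=5: → [40,52),[32,44); WM=29
i=5 t=41 v=5: → [40,52),[32,44); WM=38; [24,36) fires=2
i=6 t=44 v=9: → [40,52); WM=38
i=7 t=45 v=4: → [40,52); WM=42
i=8 t=28 v=5: DROP (t<42-1); WM=42
i=9 t=61 v=1: → [56,68); WM=58; [32,44) fires=3 [40,52) fires=4
i=10 t=56 v=3: DROP (t<58-1); WM=58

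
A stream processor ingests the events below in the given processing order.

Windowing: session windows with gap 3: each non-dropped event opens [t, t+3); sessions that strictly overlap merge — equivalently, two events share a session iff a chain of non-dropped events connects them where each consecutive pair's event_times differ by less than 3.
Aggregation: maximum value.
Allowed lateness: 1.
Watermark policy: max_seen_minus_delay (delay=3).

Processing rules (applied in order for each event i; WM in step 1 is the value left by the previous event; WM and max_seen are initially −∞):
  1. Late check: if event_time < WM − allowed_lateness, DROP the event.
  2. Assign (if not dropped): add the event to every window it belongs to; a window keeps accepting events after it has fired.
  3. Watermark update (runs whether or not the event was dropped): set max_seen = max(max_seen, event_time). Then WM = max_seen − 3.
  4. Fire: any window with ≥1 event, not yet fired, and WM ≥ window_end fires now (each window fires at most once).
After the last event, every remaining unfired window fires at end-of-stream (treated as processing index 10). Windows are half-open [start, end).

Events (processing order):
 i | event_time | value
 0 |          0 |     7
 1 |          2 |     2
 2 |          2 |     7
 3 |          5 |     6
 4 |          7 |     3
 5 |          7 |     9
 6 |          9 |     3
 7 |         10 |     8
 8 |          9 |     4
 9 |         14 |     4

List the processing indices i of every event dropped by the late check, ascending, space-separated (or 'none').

none

i=0 t=0 v=7: → [0,3); WM=-3
i=1 t=2 v=2: → [0,5); WM=-1
i=2 t=2 v=7: → [0,5); WM=-1
i=3 t=5 v=6: → [5,8); WM=2
i=4 t=7 v=3: → [5,10); WM=4
i=5 t=7 v=9: → [5,10); WM=4
i=6 t=9 v=3: → [5,12); WM=6
i=7 t=10 v=8: → [5,13); WM=7
i=8 t=9 v=4: → [5,13); WM=7
i=9 t=14 v=4: → [14,17); WM=11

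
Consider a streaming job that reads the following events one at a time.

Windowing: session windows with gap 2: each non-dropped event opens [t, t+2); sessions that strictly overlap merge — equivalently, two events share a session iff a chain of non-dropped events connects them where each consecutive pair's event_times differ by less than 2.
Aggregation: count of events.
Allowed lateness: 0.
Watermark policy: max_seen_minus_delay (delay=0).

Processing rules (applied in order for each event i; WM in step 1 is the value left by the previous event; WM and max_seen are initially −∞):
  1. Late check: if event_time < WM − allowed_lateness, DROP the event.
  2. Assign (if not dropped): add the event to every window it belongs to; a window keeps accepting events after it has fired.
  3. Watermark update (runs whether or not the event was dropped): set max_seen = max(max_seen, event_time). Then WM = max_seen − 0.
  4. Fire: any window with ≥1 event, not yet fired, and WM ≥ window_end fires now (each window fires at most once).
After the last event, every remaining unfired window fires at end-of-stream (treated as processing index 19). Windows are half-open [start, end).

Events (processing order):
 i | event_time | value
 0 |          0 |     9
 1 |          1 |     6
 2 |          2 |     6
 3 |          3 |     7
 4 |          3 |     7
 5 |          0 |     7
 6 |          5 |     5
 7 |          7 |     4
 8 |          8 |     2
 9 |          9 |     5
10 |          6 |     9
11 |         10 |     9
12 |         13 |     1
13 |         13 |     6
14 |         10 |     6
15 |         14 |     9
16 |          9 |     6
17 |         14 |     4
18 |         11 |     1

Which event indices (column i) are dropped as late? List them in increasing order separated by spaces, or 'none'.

i=0 t=0 v=9: → [0,2); WM=0
i=1 t=1 v=6: → [0,3); WM=1
i=2 t=2 v=6: → [0,4); WM=2
i=3 t=3 v=7: → [0,5); WM=3
i=4 t=3 v=7: → [0,5); WM=3
i=5 t=0 v=7: DROP (t<3-0); WM=3
i=6 t=5 v=5: → [5,7); WM=5
i=7 t=7 v=4: → [7,9); WM=7
i=8 t=8 v=2: → [7,10); WM=8
i=9 t=9 v=5: → [7,11); WM=9
i=10 t=6 v=9: DROP (t<9-0); WM=9
i=11 t=10 v=9: → [7,12); WM=10
i=12 t=13 v=1: → [13,15); WM=13
i=13 t=13 v=6: → [13,15); WM=13
i=14 t=10 v=6: DROP (t<13-0); WM=13
i=15 t=14 v=9: → [13,16); WM=14
i=16 t=9 v=6: DROP (t<14-0); WM=14
i=17 t=14 v=4: → [13,16); WM=14
i=18 t=11 v=1: DROP (t<14-0); WM=14

5 10 14 16 18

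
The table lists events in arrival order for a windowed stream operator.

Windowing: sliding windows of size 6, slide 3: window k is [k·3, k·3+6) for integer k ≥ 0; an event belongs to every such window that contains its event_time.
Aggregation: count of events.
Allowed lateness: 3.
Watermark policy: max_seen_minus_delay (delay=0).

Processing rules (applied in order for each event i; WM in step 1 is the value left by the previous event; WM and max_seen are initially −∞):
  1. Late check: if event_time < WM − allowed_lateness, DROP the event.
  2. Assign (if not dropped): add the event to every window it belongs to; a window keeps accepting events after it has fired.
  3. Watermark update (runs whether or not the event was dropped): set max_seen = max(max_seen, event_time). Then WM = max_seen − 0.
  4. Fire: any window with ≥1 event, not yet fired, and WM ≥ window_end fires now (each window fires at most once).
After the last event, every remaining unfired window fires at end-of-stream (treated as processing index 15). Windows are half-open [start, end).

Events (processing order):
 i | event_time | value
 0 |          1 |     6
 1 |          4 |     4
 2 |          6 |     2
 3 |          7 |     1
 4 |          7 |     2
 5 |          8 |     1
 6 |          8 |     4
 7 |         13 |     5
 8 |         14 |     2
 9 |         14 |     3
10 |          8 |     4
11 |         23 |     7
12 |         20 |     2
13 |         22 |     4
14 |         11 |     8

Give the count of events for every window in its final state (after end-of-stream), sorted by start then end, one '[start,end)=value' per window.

[0,6)=2 [3,9)=6 [6,12)=5 [9,15)=3 [12,18)=3 [15,21)=1 [18,24)=3 [21,27)=2

i=0 t=1 v=6: → [0,6); WM=1
i=1 t=4 v=4: → [3,9),[0,6); WM=4
i=2 t=6 v=2: → [6,12),[3,9); WM=6; [0,6) fires=2
i=3 t=7 v=1: → [6,12),[3,9); WM=7
i=4 t=7 v=2: → [6,12),[3,9); WM=7
i=5 t=8 v=1: → [6,12),[3,9); WM=8
i=6 t=8 v=4: → [6,12),[3,9); WM=8
i=7 t=13 v=5: → [12,18),[9,15); WM=13; [3,9) fires=6 [6,12) fires=5
i=8 t=14 v=2: → [12,18),[9,15); WM=14
i=9 t=14 v=3: → [12,18),[9,15); WM=14
i=10 t=8 v=4: DROP (t<14-3); WM=14
i=11 t=23 v=7: → [21,27),[18,24); WM=23; [9,15) fires=3 [12,18) fires=3
i=12 t=20 v=2: → [18,24),[15,21); WM=23; [15,21) fires=1
i=13 t=22 v=4: → [21,27),[18,24); WM=23
i=14 t=11 v=8: DROP (t<23-3); WM=23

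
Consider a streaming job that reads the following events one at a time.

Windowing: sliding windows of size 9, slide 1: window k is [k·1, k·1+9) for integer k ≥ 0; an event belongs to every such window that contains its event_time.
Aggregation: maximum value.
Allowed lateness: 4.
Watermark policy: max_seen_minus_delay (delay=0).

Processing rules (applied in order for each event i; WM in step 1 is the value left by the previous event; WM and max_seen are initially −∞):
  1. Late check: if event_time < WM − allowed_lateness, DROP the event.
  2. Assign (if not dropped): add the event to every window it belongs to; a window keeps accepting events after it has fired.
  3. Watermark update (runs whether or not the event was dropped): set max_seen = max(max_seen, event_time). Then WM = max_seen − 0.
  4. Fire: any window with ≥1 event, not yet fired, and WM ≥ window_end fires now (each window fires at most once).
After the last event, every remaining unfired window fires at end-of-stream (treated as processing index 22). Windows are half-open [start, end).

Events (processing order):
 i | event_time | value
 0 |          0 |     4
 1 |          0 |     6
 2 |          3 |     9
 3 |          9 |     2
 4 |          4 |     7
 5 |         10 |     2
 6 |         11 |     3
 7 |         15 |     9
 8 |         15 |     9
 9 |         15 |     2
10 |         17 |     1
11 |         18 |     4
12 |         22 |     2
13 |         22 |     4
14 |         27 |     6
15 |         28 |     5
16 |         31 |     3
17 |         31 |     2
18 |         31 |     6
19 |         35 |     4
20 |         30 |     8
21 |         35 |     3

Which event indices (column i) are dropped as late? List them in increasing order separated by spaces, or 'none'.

i=0 t=0 v=4: → [0,9); WM=0
i=1 t=0 v=6: → [0,9); WM=0
i=2 t=3 v=9: → [3,12),[2,11),[1,10),[0,9); WM=3
i=3 t=9 v=2: → [9,18),[8,17),[7,16),[6,15),[5,14),[4,13),[3,12),[2,11),[1,10); WM=9; [0,9) fires=9
i=4 t=4 v=7: DROP (t<9-4); WM=9
i=5 t=10 v=2: → [10,19),[9,18),[8,17),[7,16),[6,15),[5,14),[4,13),[3,12),[2,11); WM=10; [1,10) fires=9
i=6 t=11 v=3: → [11,20),[10,19),[9,18),[8,17),[7,16),[6,15),[5,14),[4,13),[3,12); WM=11; [2,11) fires=9
i=7 t=15 v=9: → [15,24),[14,23),[13,22),[12,21),[11,20),[10,19),[9,18),[8,17),[7,16); WM=15; [3,12) fires=9 [4,13) fires=3 [5,14) fires=3 [6,15) fires=3
i=8 t=15 v=9: → [15,24),[14,23),[13,22),[12,21),[11,20),[10,19),[9,18),[8,17),[7,16); WM=15
i=9 t=15 v=2: → [15,24),[14,23),[13,22),[12,21),[11,20),[10,19),[9,18),[8,17),[7,16); WM=15
i=10 t=17 v=1: → [17,26),[16,25),[15,24),[14,23),[13,22),[12,21),[11,20),[10,19),[9,18); WM=17; [7,16) fires=9 [8,17) fires=9
i=11 t=18 v=4: → [18,27),[17,26),[16,25),[15,24),[14,23),[13,22),[12,21),[11,20),[10,19); WM=18; [9,18) fires=9
i=12 t=22 v=2: → [22,31),[21,30),[20,29),[19,28),[18,27),[17,26),[16,25),[15,24),[14,23); WM=22; [10,19) fires=9 [11,20) fires=9 [12,21) fires=9 [13,22) fires=9
i=13 t=22 v=4: → [22,31),[21,30),[20,29),[19,28),[18,27),[17,26),[16,25),[15,24),[14,23); WM=22
i=14 t=27 v=6: → [27,36),[26,35),[25,34),[24,33),[23,32),[22,31),[21,30),[20,29),[19,28); WM=27; [14,23) fires=9 [15,24) fires=9 [16,25) fires=4 [17,26) fires=4 [18,27) fires=4
i=15 t=28 v=5: → [28,37),[27,36),[26,35),[25,34),[24,33),[23,32),[22,31),[21,30),[20,29); WM=28; [19,28) fires=6
i=16 t=31 v=3: → [31,40),[30,39),[29,38),[28,37),[27,36),[26,35),[25,34),[24,33),[23,32); WM=31; [20,29) fires=6 [21,30) fires=6 [22,31) fires=6
i=17 t=31 v=2: → [31,40),[30,39),[29,38),[28,37),[27,36),[26,35),[25,34),[24,33),[23,32); WM=31
i=18 t=31 v=6: → [31,40),[30,39),[29,38),[28,37),[27,36),[26,35),[25,34),[24,33),[23,32); WM=31
i=19 t=35 v=4: → [35,44),[34,43),[33,42),[32,41),[31,40),[30,39),[29,38),[28,37),[27,36); WM=35; [23,32) fires=6 [24,33) fires=6 [25,34) fires=6 [26,35) fires=6
i=20 t=30 v=8: DROP (t<35-4); WM=35
i=21 t=35 v=3: → [35,44),[34,43),[33,42),[32,41),[31,40),[30,39),[29,38),[28,37),[27,36); WM=35

4 20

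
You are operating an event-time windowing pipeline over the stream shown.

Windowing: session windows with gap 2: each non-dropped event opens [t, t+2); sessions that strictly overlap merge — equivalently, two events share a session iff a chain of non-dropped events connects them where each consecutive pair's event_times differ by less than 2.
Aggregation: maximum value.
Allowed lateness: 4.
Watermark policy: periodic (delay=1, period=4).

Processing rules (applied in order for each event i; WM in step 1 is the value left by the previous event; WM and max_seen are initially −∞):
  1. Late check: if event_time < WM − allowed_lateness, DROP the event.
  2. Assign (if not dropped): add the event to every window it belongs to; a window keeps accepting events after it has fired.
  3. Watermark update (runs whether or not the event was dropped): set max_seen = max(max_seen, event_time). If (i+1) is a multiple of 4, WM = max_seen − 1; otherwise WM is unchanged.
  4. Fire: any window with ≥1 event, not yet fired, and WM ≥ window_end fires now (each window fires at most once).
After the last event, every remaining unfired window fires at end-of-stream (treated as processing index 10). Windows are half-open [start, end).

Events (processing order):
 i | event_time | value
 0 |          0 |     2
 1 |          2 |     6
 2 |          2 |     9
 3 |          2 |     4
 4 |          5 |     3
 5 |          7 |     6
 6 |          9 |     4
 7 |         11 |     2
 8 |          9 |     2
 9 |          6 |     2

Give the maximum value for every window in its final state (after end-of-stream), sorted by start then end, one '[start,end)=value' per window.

[0,2)=2 [2,4)=9 [5,9)=6 [9,11)=4 [11,13)=2

i=0 t=0 v=2: → [0,2); WM=−∞
i=1 t=2 v=6: → [2,4); WM=−∞
i=2 t=2 v=9: → [2,4); WM=−∞
i=3 t=2 v=4: → [2,4); WM=1
i=4 t=5 v=3: → [5,7); WM=1
i=5 t=7 v=6: → [7,9); WM=1
i=6 t=9 v=4: → [9,11); WM=1
i=7 t=11 v=2: → [11,13); WM=10
i=8 t=9 v=2: → [9,11); WM=10
i=9 t=6 v=2: → [5,9); WM=10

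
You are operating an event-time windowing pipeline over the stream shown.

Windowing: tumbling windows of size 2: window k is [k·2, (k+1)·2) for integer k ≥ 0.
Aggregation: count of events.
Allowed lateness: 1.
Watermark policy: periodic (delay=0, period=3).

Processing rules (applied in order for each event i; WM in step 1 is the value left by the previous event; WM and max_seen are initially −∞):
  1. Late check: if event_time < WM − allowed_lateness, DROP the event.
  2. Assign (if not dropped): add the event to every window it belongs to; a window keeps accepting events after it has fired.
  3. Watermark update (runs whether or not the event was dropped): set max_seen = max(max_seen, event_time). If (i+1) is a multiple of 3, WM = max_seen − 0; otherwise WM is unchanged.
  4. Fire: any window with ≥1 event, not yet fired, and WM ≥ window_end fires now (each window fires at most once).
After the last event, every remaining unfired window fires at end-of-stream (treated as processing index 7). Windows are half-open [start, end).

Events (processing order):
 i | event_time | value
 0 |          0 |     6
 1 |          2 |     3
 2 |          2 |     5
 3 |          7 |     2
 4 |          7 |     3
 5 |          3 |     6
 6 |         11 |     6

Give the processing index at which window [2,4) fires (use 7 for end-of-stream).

5

i=0 t=0 v=6: → [0,2); WM=−∞
i=1 t=2 v=3: → [2,4); WM=−∞
i=2 t=2 v=5: → [2,4); WM=2; [0,2) fires=1
i=3 t=7 v=2: → [6,8); WM=2
i=4 t=7 v=3: → [6,8); WM=2
i=5 t=3 v=6: → [2,4); WM=7; [2,4) fires=3
i=6 t=11 v=6: → [10,12); WM=7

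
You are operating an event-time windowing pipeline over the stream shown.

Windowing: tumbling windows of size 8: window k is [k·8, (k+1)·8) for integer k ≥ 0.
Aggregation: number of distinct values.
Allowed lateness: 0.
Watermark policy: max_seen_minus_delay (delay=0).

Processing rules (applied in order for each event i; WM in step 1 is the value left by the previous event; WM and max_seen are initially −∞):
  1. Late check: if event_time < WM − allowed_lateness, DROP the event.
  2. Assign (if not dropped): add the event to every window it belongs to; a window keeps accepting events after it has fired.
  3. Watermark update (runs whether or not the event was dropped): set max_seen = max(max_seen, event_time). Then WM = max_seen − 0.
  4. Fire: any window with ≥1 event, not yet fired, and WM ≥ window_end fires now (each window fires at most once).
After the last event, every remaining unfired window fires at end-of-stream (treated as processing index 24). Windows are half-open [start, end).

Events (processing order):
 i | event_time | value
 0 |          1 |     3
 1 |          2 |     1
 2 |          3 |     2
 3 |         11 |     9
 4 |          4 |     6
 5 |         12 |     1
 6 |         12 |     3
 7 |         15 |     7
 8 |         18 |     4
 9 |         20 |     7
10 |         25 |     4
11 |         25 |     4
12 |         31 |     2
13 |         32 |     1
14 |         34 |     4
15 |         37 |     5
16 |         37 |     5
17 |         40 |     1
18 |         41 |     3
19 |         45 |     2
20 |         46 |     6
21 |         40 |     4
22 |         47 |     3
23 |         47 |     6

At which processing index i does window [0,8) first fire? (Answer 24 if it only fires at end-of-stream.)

3

i=0 t=1 v=3: → [0,8); WM=1
i=1 t=2 v=1: → [0,8); WM=2
i=2 t=3 v=2: → [0,8); WM=3
i=3 t=11 v=9: → [8,16); WM=11; [0,8) fires=3
i=4 t=4 v=6: DROP (t<11-0); WM=11
i=5 t=12 v=1: → [8,16); WM=12
i=6 t=12 v=3: → [8,16); WM=12
i=7 t=15 v=7: → [8,16); WM=15
i=8 t=18 v=4: → [16,24); WM=18; [8,16) fires=4
i=9 t=20 v=7: → [16,24); WM=20
i=10 t=25 v=4: → [24,32); WM=25; [16,24) fires=2
i=11 t=25 v=4: → [24,32); WM=25
i=12 t=31 v=2: → [24,32); WM=31
i=13 t=32 v=1: → [32,40); WM=32; [24,32) fires=2
i=14 t=34 v=4: → [32,40); WM=34
i=15 t=37 v=5: → [32,40); WM=37
i=16 t=37 v=5: → [32,40); WM=37
i=17 t=40 v=1: → [40,48); WM=40; [32,40) fires=3
i=18 t=41 v=3: → [40,48); WM=41
i=19 t=45 v=2: → [40,48); WM=45
i=20 t=46 v=6: → [40,48); WM=46
i=21 t=40 v=4: DROP (t<46-0); WM=46
i=22 t=47 v=3: → [40,48); WM=47
i=23 t=47 v=6: → [40,48); WM=47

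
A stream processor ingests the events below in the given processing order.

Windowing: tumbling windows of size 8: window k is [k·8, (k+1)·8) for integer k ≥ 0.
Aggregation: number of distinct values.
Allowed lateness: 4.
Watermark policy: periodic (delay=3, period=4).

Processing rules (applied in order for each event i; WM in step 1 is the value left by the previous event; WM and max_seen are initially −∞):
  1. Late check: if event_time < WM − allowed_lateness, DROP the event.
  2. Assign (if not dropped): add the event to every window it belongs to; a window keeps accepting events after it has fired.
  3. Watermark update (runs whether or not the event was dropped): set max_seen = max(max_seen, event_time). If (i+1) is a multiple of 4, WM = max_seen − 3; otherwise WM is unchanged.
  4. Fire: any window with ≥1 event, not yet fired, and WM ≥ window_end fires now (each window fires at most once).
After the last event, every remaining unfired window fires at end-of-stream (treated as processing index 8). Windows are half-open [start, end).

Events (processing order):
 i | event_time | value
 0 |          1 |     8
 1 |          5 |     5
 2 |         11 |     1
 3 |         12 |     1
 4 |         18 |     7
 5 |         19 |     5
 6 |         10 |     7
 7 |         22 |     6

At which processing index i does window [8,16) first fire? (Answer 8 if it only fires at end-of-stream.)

7

i=0 t=1 v=8: → [0,8); WM=−∞
i=1 t=5 v=5: → [0,8); WM=−∞
i=2 t=11 v=1: → [8,16); WM=−∞
i=3 t=12 v=1: → [8,16); WM=9; [0,8) fires=2
i=4 t=18 v=7: → [16,24); WM=9
i=5 t=19 v=5: → [16,24); WM=9
i=6 t=10 v=7: → [8,16); WM=9
i=7 t=22 v=6: → [16,24); WM=19; [8,16) fires=2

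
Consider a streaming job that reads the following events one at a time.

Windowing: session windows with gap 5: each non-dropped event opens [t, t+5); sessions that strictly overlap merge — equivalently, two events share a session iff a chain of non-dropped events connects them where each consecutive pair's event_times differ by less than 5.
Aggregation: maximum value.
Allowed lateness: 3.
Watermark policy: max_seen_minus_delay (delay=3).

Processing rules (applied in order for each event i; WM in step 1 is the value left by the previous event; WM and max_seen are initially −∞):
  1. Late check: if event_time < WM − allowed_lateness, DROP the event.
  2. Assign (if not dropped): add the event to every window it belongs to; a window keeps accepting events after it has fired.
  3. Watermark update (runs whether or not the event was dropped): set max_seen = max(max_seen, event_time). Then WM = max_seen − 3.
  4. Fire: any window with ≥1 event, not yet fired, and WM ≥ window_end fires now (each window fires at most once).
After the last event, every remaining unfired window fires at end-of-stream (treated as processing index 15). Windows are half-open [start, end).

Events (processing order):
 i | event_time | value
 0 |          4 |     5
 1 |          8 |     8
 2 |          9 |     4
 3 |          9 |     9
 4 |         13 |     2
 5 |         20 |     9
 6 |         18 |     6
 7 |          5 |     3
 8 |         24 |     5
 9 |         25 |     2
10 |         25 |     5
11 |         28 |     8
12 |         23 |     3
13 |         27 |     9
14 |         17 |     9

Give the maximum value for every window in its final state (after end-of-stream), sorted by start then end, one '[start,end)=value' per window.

i=0 t=4 v=5: → [4,9); WM=1
i=1 t=8 v=8: → [4,13); WM=5
i=2 t=9 v=4: → [4,14); WM=6
i=3 t=9 v=9: → [4,14); WM=6
i=4 t=13 v=2: → [4,18); WM=10
i=5 t=20 v=9: → [20,25); WM=17
i=6 t=18 v=6: → [18,25); WM=17
i=7 t=5 v=3: DROP (t<17-3); WM=17
i=8 t=24 v=5: → [18,29); WM=21
i=9 t=25 v=2: → [18,30); WM=22
i=10 t=25 v=5: → [18,30); WM=22
i=11 t=28 v=8: → [18,33); WM=25
i=12 t=23 v=3: → [18,33); WM=25
i=13 t=27 v=9: → [18,33); WM=25
i=14 t=17 v=9: DROP (t<25-3); WM=25

[4,18)=9 [18,33)=9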